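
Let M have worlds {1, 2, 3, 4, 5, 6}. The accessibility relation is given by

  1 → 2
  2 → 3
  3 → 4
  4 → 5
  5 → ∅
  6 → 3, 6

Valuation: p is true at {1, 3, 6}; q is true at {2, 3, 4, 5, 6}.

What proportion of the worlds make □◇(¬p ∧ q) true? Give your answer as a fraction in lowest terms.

1: successors {2}; ◇(¬p ∧ q) there: 2:F. ✗
2: successors {3}; ◇(¬p ∧ q) there: 3:T. ✓
3: successors {4}; ◇(¬p ∧ q) there: 4:T. ✓
4: successors {5}; ◇(¬p ∧ q) there: 5:F. ✗
5: no successors, so □◇(¬p ∧ q) holds vacuously. ✓
6: successors {3, 6}; ◇(¬p ∧ q) there: 3:T, 6:F. ✗
That's 3 of 6 worlds, so 3/6 = 1/2.

1/2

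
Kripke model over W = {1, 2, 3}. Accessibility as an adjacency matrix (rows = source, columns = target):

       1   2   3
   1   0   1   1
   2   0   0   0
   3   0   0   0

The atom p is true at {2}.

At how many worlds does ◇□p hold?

1

1: successors {2, 3}; □p there: 2:T, 3:T. ✓
2: no successors, so ◇□p fails. ✗
3: no successors, so ◇□p fails. ✗
Satisfying worlds: {1}.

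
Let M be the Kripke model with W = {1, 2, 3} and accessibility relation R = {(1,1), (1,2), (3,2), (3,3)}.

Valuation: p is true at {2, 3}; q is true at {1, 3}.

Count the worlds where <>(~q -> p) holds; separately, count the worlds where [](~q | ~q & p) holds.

2 and 1

For <>(~q -> p):
1: successors {1, 2}; ~q -> p there: 1:T, 2:T. ✓
2: no successors, so <>(~q -> p) fails. ✗
3: successors {2, 3}; ~q -> p there: 2:T, 3:T. ✓
— 2 worlds.
For [](~q | ~q & p):
1: successors {1, 2}; ~q | ~q & p there: 1:F, 2:T. ✗
2: no successors, so [](~q | ~q & p) holds vacuously. ✓
3: successors {2, 3}; ~q | ~q & p there: 2:T, 3:F. ✗
— 1 world.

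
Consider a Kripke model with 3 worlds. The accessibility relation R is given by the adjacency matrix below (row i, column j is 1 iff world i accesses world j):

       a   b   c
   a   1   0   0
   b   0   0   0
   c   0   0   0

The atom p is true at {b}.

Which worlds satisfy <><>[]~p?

a: successors {a}; <>[]~p there: a:T. ✓
b: no successors, so <><>[]~p fails. ✗
c: no successors, so <><>[]~p fails. ✗

{a}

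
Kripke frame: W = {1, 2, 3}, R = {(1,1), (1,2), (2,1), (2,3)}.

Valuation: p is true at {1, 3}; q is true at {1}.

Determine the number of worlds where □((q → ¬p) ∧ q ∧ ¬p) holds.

1: successors {1, 2}; (q → ¬p) ∧ q ∧ ¬p there: 1:F, 2:F. ✗
2: successors {1, 3}; (q → ¬p) ∧ q ∧ ¬p there: 1:F, 3:F. ✗
3: no successors, so □((q → ¬p) ∧ q ∧ ¬p) holds vacuously. ✓
Satisfying worlds: {3}.

1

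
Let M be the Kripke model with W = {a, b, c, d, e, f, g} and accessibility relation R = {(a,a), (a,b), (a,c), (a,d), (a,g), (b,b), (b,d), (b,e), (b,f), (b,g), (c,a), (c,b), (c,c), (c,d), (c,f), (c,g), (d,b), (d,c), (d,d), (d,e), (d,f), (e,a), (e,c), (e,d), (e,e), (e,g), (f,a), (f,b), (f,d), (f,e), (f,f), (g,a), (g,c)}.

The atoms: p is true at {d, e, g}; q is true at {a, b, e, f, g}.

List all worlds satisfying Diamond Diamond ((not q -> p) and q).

{a, b, c, d, e, f, g}

a: successors {a, b, c, d, g}; Diamond ((not q -> p) and q) there: a:T, b:T, c:T, d:T, g:T. ✓
b: successors {b, d, e, f, g}; Diamond ((not q -> p) and q) there: b:T, d:T, e:T, f:T, g:T. ✓
c: successors {a, b, c, d, f, g}; Diamond ((not q -> p) and q) there: a:T, b:T, c:T, d:T, f:T, g:T. ✓
d: successors {b, c, d, e, f}; Diamond ((not q -> p) and q) there: b:T, c:T, d:T, e:T, f:T. ✓
e: successors {a, c, d, e, g}; Diamond ((not q -> p) and q) there: a:T, c:T, d:T, e:T, g:T. ✓
f: successors {a, b, d, e, f}; Diamond ((not q -> p) and q) there: a:T, b:T, d:T, e:T, f:T. ✓
g: successors {a, c}; Diamond ((not q -> p) and q) there: a:T, c:T. ✓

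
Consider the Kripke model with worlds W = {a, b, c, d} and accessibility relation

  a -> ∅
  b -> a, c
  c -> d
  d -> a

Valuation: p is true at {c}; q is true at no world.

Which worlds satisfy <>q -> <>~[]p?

{a, b, c, d}

a: <>q is F, <>~[]p is F. ✓
b: <>q is F, <>~[]p is T. ✓
c: <>q is F, <>~[]p is T. ✓
d: <>q is F, <>~[]p is F. ✓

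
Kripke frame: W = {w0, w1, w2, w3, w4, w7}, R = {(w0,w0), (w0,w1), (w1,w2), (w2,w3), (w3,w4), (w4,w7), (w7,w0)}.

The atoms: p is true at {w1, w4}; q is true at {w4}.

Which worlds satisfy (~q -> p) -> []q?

w0: ~q -> p is F, []q is F. ✓
w1: ~q -> p is T, []q is F. ✗
w2: ~q -> p is F, []q is F. ✓
w3: ~q -> p is F, []q is T. ✓
w4: ~q -> p is T, []q is F. ✗
w7: ~q -> p is F, []q is F. ✓

{w0, w2, w3, w7}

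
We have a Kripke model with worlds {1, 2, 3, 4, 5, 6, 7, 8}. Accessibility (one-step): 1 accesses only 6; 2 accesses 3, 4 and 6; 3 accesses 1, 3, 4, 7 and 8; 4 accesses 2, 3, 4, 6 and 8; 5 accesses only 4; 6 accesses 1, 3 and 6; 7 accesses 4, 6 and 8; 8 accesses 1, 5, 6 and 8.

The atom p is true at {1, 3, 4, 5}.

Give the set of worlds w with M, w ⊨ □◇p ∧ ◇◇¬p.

1: □◇p is T, ◇◇¬p is T. ✓
2: □◇p is T, ◇◇¬p is T. ✓
3: □◇p is F, ◇◇¬p is T. ✗
4: □◇p is T, ◇◇¬p is T. ✓
5: □◇p is T, ◇◇¬p is T. ✓
6: □◇p is F, ◇◇¬p is T. ✗
7: □◇p is T, ◇◇¬p is T. ✓
8: □◇p is F, ◇◇¬p is T. ✗

{1, 2, 4, 5, 7}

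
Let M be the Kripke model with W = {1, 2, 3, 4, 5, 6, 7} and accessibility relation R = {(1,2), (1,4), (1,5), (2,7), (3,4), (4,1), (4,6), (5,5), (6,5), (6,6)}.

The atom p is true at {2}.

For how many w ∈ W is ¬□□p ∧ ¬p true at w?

1: ¬□□p is T, ¬p is T. ✓
2: ¬□□p is F, ¬p is F. ✗
3: ¬□□p is T, ¬p is T. ✓
4: ¬□□p is T, ¬p is T. ✓
5: ¬□□p is T, ¬p is T. ✓
6: ¬□□p is T, ¬p is T. ✓
7: ¬□□p is F, ¬p is T. ✗
Satisfying worlds: {1, 3, 4, 5, 6}.

5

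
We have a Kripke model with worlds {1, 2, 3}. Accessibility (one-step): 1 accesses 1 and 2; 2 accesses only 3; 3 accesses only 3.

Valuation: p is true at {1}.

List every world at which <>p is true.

{1}

1: successors {1, 2}; p there: 1:T, 2:F. ✓
2: successors {3}; p there: 3:F. ✗
3: successors {3}; p there: 3:F. ✗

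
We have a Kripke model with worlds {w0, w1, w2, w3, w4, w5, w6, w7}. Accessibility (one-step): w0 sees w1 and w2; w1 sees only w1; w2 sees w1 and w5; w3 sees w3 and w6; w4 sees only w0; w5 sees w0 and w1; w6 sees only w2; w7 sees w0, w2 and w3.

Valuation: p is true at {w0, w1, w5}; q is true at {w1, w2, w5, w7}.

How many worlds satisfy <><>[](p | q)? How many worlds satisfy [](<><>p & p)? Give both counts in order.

8 and 4

For <><>[](p | q):
w0: successors {w1, w2}; <>[](p | q) there: w1:T, w2:T. ✓
w1: successors {w1}; <>[](p | q) there: w1:T. ✓
w2: successors {w1, w5}; <>[](p | q) there: w1:T, w5:T. ✓
w3: successors {w3, w6}; <>[](p | q) there: w3:T, w6:T. ✓
w4: successors {w0}; <>[](p | q) there: w0:T. ✓
w5: successors {w0, w1}; <>[](p | q) there: w0:T, w1:T. ✓
w6: successors {w2}; <>[](p | q) there: w2:T. ✓
w7: successors {w0, w2, w3}; <>[](p | q) there: w0:T, w2:T, w3:T. ✓
— 8 worlds.
For [](<><>p & p):
w0: successors {w1, w2}; <><>p & p there: w1:T, w2:F. ✗
w1: successors {w1}; <><>p & p there: w1:T. ✓
w2: successors {w1, w5}; <><>p & p there: w1:T, w5:T. ✓
w3: successors {w3, w6}; <><>p & p there: w3:F, w6:F. ✗
w4: successors {w0}; <><>p & p there: w0:T. ✓
w5: successors {w0, w1}; <><>p & p there: w0:T, w1:T. ✓
w6: successors {w2}; <><>p & p there: w2:F. ✗
w7: successors {w0, w2, w3}; <><>p & p there: w0:T, w2:F, w3:F. ✗
— 4 worlds.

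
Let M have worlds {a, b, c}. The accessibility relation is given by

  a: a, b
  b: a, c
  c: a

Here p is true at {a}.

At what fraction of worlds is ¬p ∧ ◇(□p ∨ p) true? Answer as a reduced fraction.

a: ¬p is F, ◇(□p ∨ p) is T. ✗
b: ¬p is T, ◇(□p ∨ p) is T. ✓
c: ¬p is T, ◇(□p ∨ p) is T. ✓
That's 2 of 3 worlds, so 2/3.

2/3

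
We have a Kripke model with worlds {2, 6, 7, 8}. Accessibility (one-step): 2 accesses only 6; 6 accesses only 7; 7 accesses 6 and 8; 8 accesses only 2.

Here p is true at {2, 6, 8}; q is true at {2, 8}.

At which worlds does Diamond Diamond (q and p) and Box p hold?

2: Diamond Diamond (q and p) is F, Box p is T. ✗
6: Diamond Diamond (q and p) is T, Box p is F. ✗
7: Diamond Diamond (q and p) is T, Box p is T. ✓
8: Diamond Diamond (q and p) is F, Box p is T. ✗

{7}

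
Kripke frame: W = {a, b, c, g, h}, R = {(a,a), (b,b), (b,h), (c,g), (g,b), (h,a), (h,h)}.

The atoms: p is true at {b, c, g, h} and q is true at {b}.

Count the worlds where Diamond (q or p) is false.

a: successors {a}; q or p there: a:F. ✗
b: successors {b, h}; q or p there: b:T, h:T. ✓
c: successors {g}; q or p there: g:T. ✓
g: successors {b}; q or p there: b:T. ✓
h: successors {a, h}; q or p there: a:F, h:T. ✓
Satisfying worlds: {b, c, g, h}.
So Diamond (q or p) fails at the other 1 world.

1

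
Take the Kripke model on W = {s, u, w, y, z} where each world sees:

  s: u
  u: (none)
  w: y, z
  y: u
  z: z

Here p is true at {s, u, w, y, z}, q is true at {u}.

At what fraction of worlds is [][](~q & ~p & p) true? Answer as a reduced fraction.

s: successors {u}; [](~q & ~p & p) there: u:T. ✓
u: no successors, so [][](~q & ~p & p) holds vacuously. ✓
w: successors {y, z}; [](~q & ~p & p) there: y:F, z:F. ✗
y: successors {u}; [](~q & ~p & p) there: u:T. ✓
z: successors {z}; [](~q & ~p & p) there: z:F. ✗
That's 3 of 5 worlds, so 3/5.

3/5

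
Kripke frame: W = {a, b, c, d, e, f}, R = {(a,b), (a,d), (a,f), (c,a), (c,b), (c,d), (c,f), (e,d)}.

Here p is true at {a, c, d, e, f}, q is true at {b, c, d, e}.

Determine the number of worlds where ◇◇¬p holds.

a: successors {b, d, f}; ◇¬p there: b:F, d:F, f:F. ✗
b: no successors, so ◇◇¬p fails. ✗
c: successors {a, b, d, f}; ◇¬p there: a:T, b:F, d:F, f:F. ✓
d: no successors, so ◇◇¬p fails. ✗
e: successors {d}; ◇¬p there: d:F. ✗
f: no successors, so ◇◇¬p fails. ✗
Satisfying worlds: {c}.

1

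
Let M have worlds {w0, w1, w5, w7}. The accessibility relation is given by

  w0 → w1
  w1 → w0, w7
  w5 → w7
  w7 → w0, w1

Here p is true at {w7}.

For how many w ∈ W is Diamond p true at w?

2

w0: successors {w1}; p there: w1:F. ✗
w1: successors {w0, w7}; p there: w0:F, w7:T. ✓
w5: successors {w7}; p there: w7:T. ✓
w7: successors {w0, w1}; p there: w0:F, w1:F. ✗
Satisfying worlds: {w1, w5}.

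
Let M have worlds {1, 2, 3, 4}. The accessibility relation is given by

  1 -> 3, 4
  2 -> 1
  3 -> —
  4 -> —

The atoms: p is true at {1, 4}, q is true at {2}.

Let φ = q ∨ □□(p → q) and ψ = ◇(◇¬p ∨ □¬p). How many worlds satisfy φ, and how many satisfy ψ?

For q ∨ □□(p → q):
1: q is F, □□(p → q) is T. ✓
2: q is T, □□(p → q) is F. ✓
3: q is F, □□(p → q) is T. ✓
4: q is F, □□(p → q) is T. ✓
— 4 worlds.
For ◇(◇¬p ∨ □¬p):
1: successors {3, 4}; ◇¬p ∨ □¬p there: 3:T, 4:T. ✓
2: successors {1}; ◇¬p ∨ □¬p there: 1:T. ✓
3: no successors, so ◇(◇¬p ∨ □¬p) fails. ✗
4: no successors, so ◇(◇¬p ∨ □¬p) fails. ✗
— 2 worlds.

4 and 2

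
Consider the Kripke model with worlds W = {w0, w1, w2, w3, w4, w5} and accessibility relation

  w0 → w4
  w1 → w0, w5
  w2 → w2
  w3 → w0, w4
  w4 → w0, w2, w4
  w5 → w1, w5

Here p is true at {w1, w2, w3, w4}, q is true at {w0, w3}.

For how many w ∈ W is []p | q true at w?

3

w0: []p is T, q is T. ✓
w1: []p is F, q is F. ✗
w2: []p is T, q is F. ✓
w3: []p is F, q is T. ✓
w4: []p is F, q is F. ✗
w5: []p is F, q is F. ✗
Satisfying worlds: {w0, w2, w3}.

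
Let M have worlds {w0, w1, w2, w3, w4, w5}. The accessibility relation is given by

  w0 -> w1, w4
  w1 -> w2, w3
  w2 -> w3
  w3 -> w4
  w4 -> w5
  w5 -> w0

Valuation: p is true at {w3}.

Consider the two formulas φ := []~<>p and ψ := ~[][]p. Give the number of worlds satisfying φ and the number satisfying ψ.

For []~<>p:
w0: successors {w1, w4}; ~<>p there: w1:F, w4:T. ✗
w1: successors {w2, w3}; ~<>p there: w2:F, w3:T. ✗
w2: successors {w3}; ~<>p there: w3:T. ✓
w3: successors {w4}; ~<>p there: w4:T. ✓
w4: successors {w5}; ~<>p there: w5:T. ✓
w5: successors {w0}; ~<>p there: w0:T. ✓
— 4 worlds.
For ~[][]p:
w0: [][]p is F. ✓
w1: [][]p is F. ✓
w2: [][]p is F. ✓
w3: [][]p is F. ✓
w4: [][]p is F. ✓
w5: [][]p is F. ✓
— 6 worlds.

4 and 6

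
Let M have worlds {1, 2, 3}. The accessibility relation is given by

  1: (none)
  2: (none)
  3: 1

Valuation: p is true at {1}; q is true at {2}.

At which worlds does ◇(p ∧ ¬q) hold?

{3}

1: no successors, so ◇(p ∧ ¬q) fails. ✗
2: no successors, so ◇(p ∧ ¬q) fails. ✗
3: successors {1}; p ∧ ¬q there: 1:T. ✓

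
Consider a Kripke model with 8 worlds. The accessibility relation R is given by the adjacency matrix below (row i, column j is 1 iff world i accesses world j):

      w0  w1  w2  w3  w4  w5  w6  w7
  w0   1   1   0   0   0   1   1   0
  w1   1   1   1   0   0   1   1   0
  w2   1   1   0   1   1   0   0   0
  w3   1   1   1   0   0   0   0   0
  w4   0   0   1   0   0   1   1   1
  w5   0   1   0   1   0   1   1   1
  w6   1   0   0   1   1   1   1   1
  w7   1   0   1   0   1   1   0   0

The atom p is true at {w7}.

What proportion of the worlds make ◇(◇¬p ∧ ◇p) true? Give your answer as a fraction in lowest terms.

w0: successors {w0, w1, w5, w6}; ◇¬p ∧ ◇p there: w0:F, w1:F, w5:T, w6:T. ✓
w1: successors {w0, w1, w2, w5, w6}; ◇¬p ∧ ◇p there: w0:F, w1:F, w2:F, w5:T, w6:T. ✓
w2: successors {w0, w1, w3, w4}; ◇¬p ∧ ◇p there: w0:F, w1:F, w3:F, w4:T. ✓
w3: successors {w0, w1, w2}; ◇¬p ∧ ◇p there: w0:F, w1:F, w2:F. ✗
w4: successors {w2, w5, w6, w7}; ◇¬p ∧ ◇p there: w2:F, w5:T, w6:T, w7:F. ✓
w5: successors {w1, w3, w5, w6, w7}; ◇¬p ∧ ◇p there: w1:F, w3:F, w5:T, w6:T, w7:F. ✓
w6: successors {w0, w3, w4, w5, w6, w7}; ◇¬p ∧ ◇p there: w0:F, w3:F, w4:T, w5:T, w6:T, w7:F. ✓
w7: successors {w0, w2, w4, w5}; ◇¬p ∧ ◇p there: w0:F, w2:F, w4:T, w5:T. ✓
That's 7 of 8 worlds, so 7/8.

7/8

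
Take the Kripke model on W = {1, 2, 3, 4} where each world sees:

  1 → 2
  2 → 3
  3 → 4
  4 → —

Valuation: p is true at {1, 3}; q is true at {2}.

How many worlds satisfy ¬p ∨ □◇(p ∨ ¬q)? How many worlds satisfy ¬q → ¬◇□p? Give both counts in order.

3 and 2

For ¬p ∨ □◇(p ∨ ¬q):
1: ¬p is F, □◇(p ∨ ¬q) is T. ✓
2: ¬p is T, □◇(p ∨ ¬q) is T. ✓
3: ¬p is F, □◇(p ∨ ¬q) is F. ✗
4: ¬p is T, □◇(p ∨ ¬q) is T. ✓
— 3 worlds.
For ¬q → ¬◇□p:
1: ¬q is T, ¬◇□p is F. ✗
2: ¬q is F, ¬◇□p is T. ✓
3: ¬q is T, ¬◇□p is F. ✗
4: ¬q is T, ¬◇□p is T. ✓
— 2 worlds.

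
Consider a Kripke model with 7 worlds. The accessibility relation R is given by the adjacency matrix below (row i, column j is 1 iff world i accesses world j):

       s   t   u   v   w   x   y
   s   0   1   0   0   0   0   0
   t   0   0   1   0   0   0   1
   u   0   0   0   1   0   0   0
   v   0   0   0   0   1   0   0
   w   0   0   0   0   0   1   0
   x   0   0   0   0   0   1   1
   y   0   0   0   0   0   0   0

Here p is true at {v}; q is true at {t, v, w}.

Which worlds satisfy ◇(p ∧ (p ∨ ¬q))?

s: successors {t}; p ∧ (p ∨ ¬q) there: t:F. ✗
t: successors {u, y}; p ∧ (p ∨ ¬q) there: u:F, y:F. ✗
u: successors {v}; p ∧ (p ∨ ¬q) there: v:T. ✓
v: successors {w}; p ∧ (p ∨ ¬q) there: w:F. ✗
w: successors {x}; p ∧ (p ∨ ¬q) there: x:F. ✗
x: successors {x, y}; p ∧ (p ∨ ¬q) there: x:F, y:F. ✗
y: no successors, so ◇(p ∧ (p ∨ ¬q)) fails. ✗

{u}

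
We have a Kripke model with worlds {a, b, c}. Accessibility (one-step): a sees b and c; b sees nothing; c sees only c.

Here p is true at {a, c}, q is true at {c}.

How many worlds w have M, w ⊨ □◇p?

a: successors {b, c}; ◇p there: b:F, c:T. ✗
b: no successors, so □◇p holds vacuously. ✓
c: successors {c}; ◇p there: c:T. ✓
Satisfying worlds: {b, c}.

2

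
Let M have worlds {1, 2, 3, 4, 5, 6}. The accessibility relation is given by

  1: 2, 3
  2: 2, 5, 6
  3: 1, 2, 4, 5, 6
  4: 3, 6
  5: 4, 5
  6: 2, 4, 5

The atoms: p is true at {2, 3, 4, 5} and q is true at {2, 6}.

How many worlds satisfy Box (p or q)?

1: successors {2, 3}; p or q there: 2:T, 3:T. ✓
2: successors {2, 5, 6}; p or q there: 2:T, 5:T, 6:T. ✓
3: successors {1, 2, 4, 5, 6}; p or q there: 1:F, 2:T, 4:T, 5:T, 6:T. ✗
4: successors {3, 6}; p or q there: 3:T, 6:T. ✓
5: successors {4, 5}; p or q there: 4:T, 5:T. ✓
6: successors {2, 4, 5}; p or q there: 2:T, 4:T, 5:T. ✓
Satisfying worlds: {1, 2, 4, 5, 6}.

5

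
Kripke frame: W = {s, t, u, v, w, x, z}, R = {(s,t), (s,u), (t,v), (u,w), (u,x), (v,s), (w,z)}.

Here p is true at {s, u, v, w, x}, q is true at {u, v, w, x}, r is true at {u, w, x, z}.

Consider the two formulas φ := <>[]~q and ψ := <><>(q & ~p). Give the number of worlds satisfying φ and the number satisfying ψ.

3 and 0

For <>[]~q:
s: successors {t, u}; []~q there: t:F, u:F. ✗
t: successors {v}; []~q there: v:T. ✓
u: successors {w, x}; []~q there: w:T, x:T. ✓
v: successors {s}; []~q there: s:F. ✗
w: successors {z}; []~q there: z:T. ✓
x: no successors, so <>[]~q fails. ✗
z: no successors, so <>[]~q fails. ✗
— 3 worlds.
For <><>(q & ~p):
s: successors {t, u}; <>(q & ~p) there: t:F, u:F. ✗
t: successors {v}; <>(q & ~p) there: v:F. ✗
u: successors {w, x}; <>(q & ~p) there: w:F, x:F. ✗
v: successors {s}; <>(q & ~p) there: s:F. ✗
w: successors {z}; <>(q & ~p) there: z:F. ✗
x: no successors, so <><>(q & ~p) fails. ✗
z: no successors, so <><>(q & ~p) fails. ✗
— 0 worlds.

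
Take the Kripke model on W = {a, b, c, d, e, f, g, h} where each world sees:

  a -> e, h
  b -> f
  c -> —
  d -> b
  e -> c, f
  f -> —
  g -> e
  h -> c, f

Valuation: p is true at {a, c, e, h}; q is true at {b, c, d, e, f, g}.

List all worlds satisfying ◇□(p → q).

{a, b, d, e, g, h}

a: successors {e, h}; □(p → q) there: e:T, h:T. ✓
b: successors {f}; □(p → q) there: f:T. ✓
c: no successors, so ◇□(p → q) fails. ✗
d: successors {b}; □(p → q) there: b:T. ✓
e: successors {c, f}; □(p → q) there: c:T, f:T. ✓
f: no successors, so ◇□(p → q) fails. ✗
g: successors {e}; □(p → q) there: e:T. ✓
h: successors {c, f}; □(p → q) there: c:T, f:T. ✓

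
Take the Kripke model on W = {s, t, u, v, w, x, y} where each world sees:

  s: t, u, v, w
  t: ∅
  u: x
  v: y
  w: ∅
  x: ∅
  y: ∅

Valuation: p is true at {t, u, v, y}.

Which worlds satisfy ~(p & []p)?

s: p & []p is F. ✓
t: p & []p is T. ✗
u: p & []p is F. ✓
v: p & []p is T. ✗
w: p & []p is F. ✓
x: p & []p is F. ✓
y: p & []p is T. ✗

{s, u, w, x}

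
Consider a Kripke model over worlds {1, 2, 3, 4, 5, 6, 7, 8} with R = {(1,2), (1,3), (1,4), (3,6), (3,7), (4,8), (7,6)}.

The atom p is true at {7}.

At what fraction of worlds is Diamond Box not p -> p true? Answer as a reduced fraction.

5/8

1: Diamond Box not p is T, p is F. ✗
2: Diamond Box not p is F, p is F. ✓
3: Diamond Box not p is T, p is F. ✗
4: Diamond Box not p is T, p is F. ✗
5: Diamond Box not p is F, p is F. ✓
6: Diamond Box not p is F, p is F. ✓
7: Diamond Box not p is T, p is T. ✓
8: Diamond Box not p is F, p is F. ✓
That's 5 of 8 worlds, so 5/8.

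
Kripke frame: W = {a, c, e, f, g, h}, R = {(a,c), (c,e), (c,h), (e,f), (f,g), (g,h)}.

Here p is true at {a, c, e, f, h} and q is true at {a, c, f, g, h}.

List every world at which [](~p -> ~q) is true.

{a, c, e, g, h}

a: successors {c}; ~p -> ~q there: c:T. ✓
c: successors {e, h}; ~p -> ~q there: e:T, h:T. ✓
e: successors {f}; ~p -> ~q there: f:T. ✓
f: successors {g}; ~p -> ~q there: g:F. ✗
g: successors {h}; ~p -> ~q there: h:T. ✓
h: no successors, so [](~p -> ~q) holds vacuously. ✓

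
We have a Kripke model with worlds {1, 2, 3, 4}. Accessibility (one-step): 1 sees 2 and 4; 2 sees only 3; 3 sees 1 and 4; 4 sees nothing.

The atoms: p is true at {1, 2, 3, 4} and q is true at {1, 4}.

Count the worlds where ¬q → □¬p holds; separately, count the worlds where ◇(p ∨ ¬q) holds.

2 and 3

For ¬q → □¬p:
1: ¬q is F, □¬p is F. ✓
2: ¬q is T, □¬p is F. ✗
3: ¬q is T, □¬p is F. ✗
4: ¬q is F, □¬p is T. ✓
— 2 worlds.
For ◇(p ∨ ¬q):
1: successors {2, 4}; p ∨ ¬q there: 2:T, 4:T. ✓
2: successors {3}; p ∨ ¬q there: 3:T. ✓
3: successors {1, 4}; p ∨ ¬q there: 1:T, 4:T. ✓
4: no successors, so ◇(p ∨ ¬q) fails. ✗
— 3 worlds.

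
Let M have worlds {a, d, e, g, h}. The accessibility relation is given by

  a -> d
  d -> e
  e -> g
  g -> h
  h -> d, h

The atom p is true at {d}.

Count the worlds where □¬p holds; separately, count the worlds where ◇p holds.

For □¬p:
a: successors {d}; ¬p there: d:F. ✗
d: successors {e}; ¬p there: e:T. ✓
e: successors {g}; ¬p there: g:T. ✓
g: successors {h}; ¬p there: h:T. ✓
h: successors {d, h}; ¬p there: d:F, h:T. ✗
— 3 worlds.
For ◇p:
a: successors {d}; p there: d:T. ✓
d: successors {e}; p there: e:F. ✗
e: successors {g}; p there: g:F. ✗
g: successors {h}; p there: h:F. ✗
h: successors {d, h}; p there: d:T, h:F. ✓
— 2 worlds.

3 and 2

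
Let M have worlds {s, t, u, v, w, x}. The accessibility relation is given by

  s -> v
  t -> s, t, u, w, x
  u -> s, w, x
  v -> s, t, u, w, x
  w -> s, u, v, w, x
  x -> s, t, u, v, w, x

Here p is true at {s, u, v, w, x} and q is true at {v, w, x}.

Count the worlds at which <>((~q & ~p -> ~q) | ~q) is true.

s: successors {v}; (~q & ~p -> ~q) | ~q there: v:T. ✓
t: successors {s, t, u, w, x}; (~q & ~p -> ~q) | ~q there: s:T, t:T, u:T, w:T, x:T. ✓
u: successors {s, w, x}; (~q & ~p -> ~q) | ~q there: s:T, w:T, x:T. ✓
v: successors {s, t, u, w, x}; (~q & ~p -> ~q) | ~q there: s:T, t:T, u:T, w:T, x:T. ✓
w: successors {s, u, v, w, x}; (~q & ~p -> ~q) | ~q there: s:T, u:T, v:T, w:T, x:T. ✓
x: successors {s, t, u, v, w, x}; (~q & ~p -> ~q) | ~q there: s:T, t:T, u:T, v:T, w:T, x:T. ✓
Satisfying worlds: {s, t, u, v, w, x}.

6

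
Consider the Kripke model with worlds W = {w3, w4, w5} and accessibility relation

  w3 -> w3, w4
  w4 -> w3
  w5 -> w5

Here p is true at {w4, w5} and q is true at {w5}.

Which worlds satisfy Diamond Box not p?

w3: successors {w3, w4}; Box not p there: w3:F, w4:T. ✓
w4: successors {w3}; Box not p there: w3:F. ✗
w5: successors {w5}; Box not p there: w5:F. ✗

{w3}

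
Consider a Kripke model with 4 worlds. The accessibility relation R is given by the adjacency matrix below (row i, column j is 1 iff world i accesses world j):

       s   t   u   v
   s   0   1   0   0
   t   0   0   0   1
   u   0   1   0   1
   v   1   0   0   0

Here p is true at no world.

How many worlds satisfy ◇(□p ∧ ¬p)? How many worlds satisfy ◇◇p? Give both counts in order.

For ◇(□p ∧ ¬p):
s: successors {t}; □p ∧ ¬p there: t:F. ✗
t: successors {v}; □p ∧ ¬p there: v:F. ✗
u: successors {t, v}; □p ∧ ¬p there: t:F, v:F. ✗
v: successors {s}; □p ∧ ¬p there: s:F. ✗
— 0 worlds.
For ◇◇p:
s: successors {t}; ◇p there: t:F. ✗
t: successors {v}; ◇p there: v:F. ✗
u: successors {t, v}; ◇p there: t:F, v:F. ✗
v: successors {s}; ◇p there: s:F. ✗
— 0 worlds.

0 and 0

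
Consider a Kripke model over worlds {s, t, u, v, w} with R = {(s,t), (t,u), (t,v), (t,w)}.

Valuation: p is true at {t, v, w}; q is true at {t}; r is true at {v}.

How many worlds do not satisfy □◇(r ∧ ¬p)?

s: successors {t}; ◇(r ∧ ¬p) there: t:F. ✗
t: successors {u, v, w}; ◇(r ∧ ¬p) there: u:F, v:F, w:F. ✗
u: no successors, so □◇(r ∧ ¬p) holds vacuously. ✓
v: no successors, so □◇(r ∧ ¬p) holds vacuously. ✓
w: no successors, so □◇(r ∧ ¬p) holds vacuously. ✓
Satisfying worlds: {u, v, w}.
So □◇(r ∧ ¬p) fails at the other 2 worlds.

2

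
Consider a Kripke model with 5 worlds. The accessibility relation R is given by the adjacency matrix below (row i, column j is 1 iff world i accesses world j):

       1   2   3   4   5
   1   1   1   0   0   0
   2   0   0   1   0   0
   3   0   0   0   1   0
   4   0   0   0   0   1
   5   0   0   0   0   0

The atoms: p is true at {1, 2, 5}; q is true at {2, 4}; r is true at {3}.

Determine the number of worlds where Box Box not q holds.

1: successors {1, 2}; Box not q there: 1:F, 2:T. ✗
2: successors {3}; Box not q there: 3:F. ✗
3: successors {4}; Box not q there: 4:T. ✓
4: successors {5}; Box not q there: 5:T. ✓
5: no successors, so Box Box not q holds vacuously. ✓
Satisfying worlds: {3, 4, 5}.

3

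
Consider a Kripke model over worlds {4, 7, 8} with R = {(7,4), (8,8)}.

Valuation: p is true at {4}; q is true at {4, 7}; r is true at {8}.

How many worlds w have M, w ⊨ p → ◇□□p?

4: p is T, ◇□□p is F. ✗
7: p is F, ◇□□p is T. ✓
8: p is F, ◇□□p is F. ✓
Satisfying worlds: {7, 8}.

2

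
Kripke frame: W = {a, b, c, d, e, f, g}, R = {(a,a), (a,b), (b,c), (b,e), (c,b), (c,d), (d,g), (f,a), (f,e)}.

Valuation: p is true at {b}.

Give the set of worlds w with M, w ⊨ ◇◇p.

a: successors {a, b}; ◇p there: a:T, b:F. ✓
b: successors {c, e}; ◇p there: c:T, e:F. ✓
c: successors {b, d}; ◇p there: b:F, d:F. ✗
d: successors {g}; ◇p there: g:F. ✗
e: no successors, so ◇◇p fails. ✗
f: successors {a, e}; ◇p there: a:T, e:F. ✓
g: no successors, so ◇◇p fails. ✗

{a, b, f}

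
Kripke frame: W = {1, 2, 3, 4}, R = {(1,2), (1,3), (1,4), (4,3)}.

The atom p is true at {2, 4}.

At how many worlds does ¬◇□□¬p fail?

2

1: ◇□□¬p is T. ✗
2: ◇□□¬p is F. ✓
3: ◇□□¬p is F. ✓
4: ◇□□¬p is T. ✗
Satisfying worlds: {2, 3}.
So ¬◇□□¬p fails at the other 2 worlds.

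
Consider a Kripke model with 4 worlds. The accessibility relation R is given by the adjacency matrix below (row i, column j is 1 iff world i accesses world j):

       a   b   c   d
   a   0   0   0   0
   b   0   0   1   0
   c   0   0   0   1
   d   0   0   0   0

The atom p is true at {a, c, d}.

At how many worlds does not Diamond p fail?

2

a: Diamond p is F. ✓
b: Diamond p is T. ✗
c: Diamond p is T. ✗
d: Diamond p is F. ✓
Satisfying worlds: {a, d}.
So not Diamond p fails at the other 2 worlds.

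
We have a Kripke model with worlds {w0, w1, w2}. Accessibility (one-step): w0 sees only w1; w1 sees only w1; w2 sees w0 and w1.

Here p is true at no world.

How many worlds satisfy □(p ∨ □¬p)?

3

w0: successors {w1}; p ∨ □¬p there: w1:T. ✓
w1: successors {w1}; p ∨ □¬p there: w1:T. ✓
w2: successors {w0, w1}; p ∨ □¬p there: w0:T, w1:T. ✓
Satisfying worlds: {w0, w1, w2}.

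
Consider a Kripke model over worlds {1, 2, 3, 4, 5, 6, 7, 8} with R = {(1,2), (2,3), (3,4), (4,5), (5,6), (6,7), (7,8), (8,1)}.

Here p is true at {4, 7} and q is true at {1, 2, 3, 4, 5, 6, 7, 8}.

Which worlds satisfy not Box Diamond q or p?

1: not Box Diamond q is F, p is F. ✗
2: not Box Diamond q is F, p is F. ✗
3: not Box Diamond q is F, p is F. ✗
4: not Box Diamond q is F, p is T. ✓
5: not Box Diamond q is F, p is F. ✗
6: not Box Diamond q is F, p is F. ✗
7: not Box Diamond q is F, p is T. ✓
8: not Box Diamond q is F, p is F. ✗

{4, 7}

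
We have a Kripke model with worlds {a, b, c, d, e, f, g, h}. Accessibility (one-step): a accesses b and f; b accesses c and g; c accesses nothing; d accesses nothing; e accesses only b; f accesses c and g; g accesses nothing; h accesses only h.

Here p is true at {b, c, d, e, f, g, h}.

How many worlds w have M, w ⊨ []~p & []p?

3

a: []~p is F, []p is T. ✗
b: []~p is F, []p is T. ✗
c: []~p is T, []p is T. ✓
d: []~p is T, []p is T. ✓
e: []~p is F, []p is T. ✗
f: []~p is F, []p is T. ✗
g: []~p is T, []p is T. ✓
h: []~p is F, []p is T. ✗
Satisfying worlds: {c, d, g}.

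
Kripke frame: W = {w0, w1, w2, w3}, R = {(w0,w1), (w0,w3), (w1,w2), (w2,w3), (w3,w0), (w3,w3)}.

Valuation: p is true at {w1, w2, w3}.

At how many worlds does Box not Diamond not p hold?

1

w0: successors {w1, w3}; not Diamond not p there: w1:T, w3:F. ✗
w1: successors {w2}; not Diamond not p there: w2:T. ✓
w2: successors {w3}; not Diamond not p there: w3:F. ✗
w3: successors {w0, w3}; not Diamond not p there: w0:T, w3:F. ✗
Satisfying worlds: {w1}.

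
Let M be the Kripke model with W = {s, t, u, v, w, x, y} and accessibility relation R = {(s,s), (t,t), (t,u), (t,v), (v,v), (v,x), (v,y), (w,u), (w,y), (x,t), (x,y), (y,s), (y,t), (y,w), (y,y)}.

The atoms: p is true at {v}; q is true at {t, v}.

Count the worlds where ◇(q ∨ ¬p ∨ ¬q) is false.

s: successors {s}; q ∨ ¬p ∨ ¬q there: s:T. ✓
t: successors {t, u, v}; q ∨ ¬p ∨ ¬q there: t:T, u:T, v:T. ✓
u: no successors, so ◇(q ∨ ¬p ∨ ¬q) fails. ✗
v: successors {v, x, y}; q ∨ ¬p ∨ ¬q there: v:T, x:T, y:T. ✓
w: successors {u, y}; q ∨ ¬p ∨ ¬q there: u:T, y:T. ✓
x: successors {t, y}; q ∨ ¬p ∨ ¬q there: t:T, y:T. ✓
y: successors {s, t, w, y}; q ∨ ¬p ∨ ¬q there: s:T, t:T, w:T, y:T. ✓
Satisfying worlds: {s, t, v, w, x, y}.
So ◇(q ∨ ¬p ∨ ¬q) fails at the other 1 world.

1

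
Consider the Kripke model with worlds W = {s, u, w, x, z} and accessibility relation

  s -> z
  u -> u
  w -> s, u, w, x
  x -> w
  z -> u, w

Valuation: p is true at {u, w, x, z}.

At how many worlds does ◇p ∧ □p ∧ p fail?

2

s: ◇p is T, □p ∧ p is F. ✗
u: ◇p is T, □p ∧ p is T. ✓
w: ◇p is T, □p ∧ p is F. ✗
x: ◇p is T, □p ∧ p is T. ✓
z: ◇p is T, □p ∧ p is T. ✓
Satisfying worlds: {u, x, z}.
So ◇p ∧ □p ∧ p fails at the other 2 worlds.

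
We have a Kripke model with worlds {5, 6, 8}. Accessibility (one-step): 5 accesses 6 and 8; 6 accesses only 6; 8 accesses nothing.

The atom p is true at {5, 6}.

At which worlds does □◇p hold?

5: successors {6, 8}; ◇p there: 6:T, 8:F. ✗
6: successors {6}; ◇p there: 6:T. ✓
8: no successors, so □◇p holds vacuously. ✓

{6, 8}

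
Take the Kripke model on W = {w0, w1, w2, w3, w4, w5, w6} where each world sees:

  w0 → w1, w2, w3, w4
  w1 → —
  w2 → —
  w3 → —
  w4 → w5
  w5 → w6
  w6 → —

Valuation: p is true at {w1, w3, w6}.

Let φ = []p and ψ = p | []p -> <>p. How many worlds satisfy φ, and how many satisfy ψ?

5 and 3

For []p:
w0: successors {w1, w2, w3, w4}; p there: w1:T, w2:F, w3:T, w4:F. ✗
w1: no successors, so []p holds vacuously. ✓
w2: no successors, so []p holds vacuously. ✓
w3: no successors, so []p holds vacuously. ✓
w4: successors {w5}; p there: w5:F. ✗
w5: successors {w6}; p there: w6:T. ✓
w6: no successors, so []p holds vacuously. ✓
— 5 worlds.
For p | []p -> <>p:
w0: p | []p is F, <>p is T. ✓
w1: p | []p is T, <>p is F. ✗
w2: p | []p is T, <>p is F. ✗
w3: p | []p is T, <>p is F. ✗
w4: p | []p is F, <>p is F. ✓
w5: p | []p is T, <>p is T. ✓
w6: p | []p is T, <>p is F. ✗
— 3 worlds.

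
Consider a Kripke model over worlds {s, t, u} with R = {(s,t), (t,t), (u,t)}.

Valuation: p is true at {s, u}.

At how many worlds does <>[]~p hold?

s: successors {t}; []~p there: t:T. ✓
t: successors {t}; []~p there: t:T. ✓
u: successors {t}; []~p there: t:T. ✓
Satisfying worlds: {s, t, u}.

3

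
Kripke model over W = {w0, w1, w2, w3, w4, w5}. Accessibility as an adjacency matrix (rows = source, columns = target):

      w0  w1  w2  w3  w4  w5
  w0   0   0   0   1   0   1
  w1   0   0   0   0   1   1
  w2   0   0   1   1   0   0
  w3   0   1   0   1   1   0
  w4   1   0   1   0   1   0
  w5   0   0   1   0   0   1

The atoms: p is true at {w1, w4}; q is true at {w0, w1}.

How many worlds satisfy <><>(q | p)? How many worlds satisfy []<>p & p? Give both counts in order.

For <><>(q | p):
w0: successors {w3, w5}; <>(q | p) there: w3:T, w5:F. ✓
w1: successors {w4, w5}; <>(q | p) there: w4:T, w5:F. ✓
w2: successors {w2, w3}; <>(q | p) there: w2:F, w3:T. ✓
w3: successors {w1, w3, w4}; <>(q | p) there: w1:T, w3:T, w4:T. ✓
w4: successors {w0, w2, w4}; <>(q | p) there: w0:F, w2:F, w4:T. ✓
w5: successors {w2, w5}; <>(q | p) there: w2:F, w5:F. ✗
— 5 worlds.
For []<>p & p:
w0: []<>p is F, p is F. ✗
w1: []<>p is F, p is T. ✗
w2: []<>p is F, p is F. ✗
w3: []<>p is T, p is F. ✗
w4: []<>p is F, p is T. ✗
w5: []<>p is F, p is F. ✗
— 0 worlds.

5 and 0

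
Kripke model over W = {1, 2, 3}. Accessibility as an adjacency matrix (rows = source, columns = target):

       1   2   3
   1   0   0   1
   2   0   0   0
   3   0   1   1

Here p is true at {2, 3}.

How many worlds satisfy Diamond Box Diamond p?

1: successors {3}; Box Diamond p there: 3:F. ✗
2: no successors, so Diamond Box Diamond p fails. ✗
3: successors {2, 3}; Box Diamond p there: 2:T, 3:F. ✓
Satisfying worlds: {3}.

1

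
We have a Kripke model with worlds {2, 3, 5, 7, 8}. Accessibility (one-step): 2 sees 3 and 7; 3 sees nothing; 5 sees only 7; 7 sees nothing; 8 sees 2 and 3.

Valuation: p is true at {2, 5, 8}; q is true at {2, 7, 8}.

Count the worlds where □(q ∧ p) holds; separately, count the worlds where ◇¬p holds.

2 and 3

For □(q ∧ p):
2: successors {3, 7}; q ∧ p there: 3:F, 7:F. ✗
3: no successors, so □(q ∧ p) holds vacuously. ✓
5: successors {7}; q ∧ p there: 7:F. ✗
7: no successors, so □(q ∧ p) holds vacuously. ✓
8: successors {2, 3}; q ∧ p there: 2:T, 3:F. ✗
— 2 worlds.
For ◇¬p:
2: successors {3, 7}; ¬p there: 3:T, 7:T. ✓
3: no successors, so ◇¬p fails. ✗
5: successors {7}; ¬p there: 7:T. ✓
7: no successors, so ◇¬p fails. ✗
8: successors {2, 3}; ¬p there: 2:F, 3:T. ✓
— 3 worlds.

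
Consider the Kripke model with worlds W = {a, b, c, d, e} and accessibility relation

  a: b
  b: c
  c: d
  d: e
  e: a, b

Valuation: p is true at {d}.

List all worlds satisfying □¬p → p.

{c, d}

a: □¬p is T, p is F. ✗
b: □¬p is T, p is F. ✗
c: □¬p is F, p is F. ✓
d: □¬p is T, p is T. ✓
e: □¬p is T, p is F. ✗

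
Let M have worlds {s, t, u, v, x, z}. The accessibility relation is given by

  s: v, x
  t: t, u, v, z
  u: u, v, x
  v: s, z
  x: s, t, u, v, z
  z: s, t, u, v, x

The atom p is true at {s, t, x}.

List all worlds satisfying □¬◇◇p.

s: successors {v, x}; ¬◇◇p there: v:F, x:F. ✗
t: successors {t, u, v, z}; ¬◇◇p there: t:F, u:F, v:F, z:F. ✗
u: successors {u, v, x}; ¬◇◇p there: u:F, v:F, x:F. ✗
v: successors {s, z}; ¬◇◇p there: s:F, z:F. ✗
x: successors {s, t, u, v, z}; ¬◇◇p there: s:F, t:F, u:F, v:F, z:F. ✗
z: successors {s, t, u, v, x}; ¬◇◇p there: s:F, t:F, u:F, v:F, x:F. ✗

∅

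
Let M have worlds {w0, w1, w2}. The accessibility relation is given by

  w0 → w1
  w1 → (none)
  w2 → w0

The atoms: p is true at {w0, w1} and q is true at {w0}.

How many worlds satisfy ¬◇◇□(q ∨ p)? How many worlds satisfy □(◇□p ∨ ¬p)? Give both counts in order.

2 and 2

For ¬◇◇□(q ∨ p):
w0: ◇◇□(q ∨ p) is F. ✓
w1: ◇◇□(q ∨ p) is F. ✓
w2: ◇◇□(q ∨ p) is T. ✗
— 2 worlds.
For □(◇□p ∨ ¬p):
w0: successors {w1}; ◇□p ∨ ¬p there: w1:F. ✗
w1: no successors, so □(◇□p ∨ ¬p) holds vacuously. ✓
w2: successors {w0}; ◇□p ∨ ¬p there: w0:T. ✓
— 2 worlds.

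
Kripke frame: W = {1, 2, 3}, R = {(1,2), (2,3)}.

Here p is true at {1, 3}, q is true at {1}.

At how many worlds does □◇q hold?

1

1: successors {2}; ◇q there: 2:F. ✗
2: successors {3}; ◇q there: 3:F. ✗
3: no successors, so □◇q holds vacuously. ✓
Satisfying worlds: {3}.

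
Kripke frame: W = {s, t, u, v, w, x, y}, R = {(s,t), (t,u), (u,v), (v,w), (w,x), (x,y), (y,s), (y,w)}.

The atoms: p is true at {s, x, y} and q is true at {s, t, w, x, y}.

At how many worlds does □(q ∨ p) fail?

s: successors {t}; q ∨ p there: t:T. ✓
t: successors {u}; q ∨ p there: u:F. ✗
u: successors {v}; q ∨ p there: v:F. ✗
v: successors {w}; q ∨ p there: w:T. ✓
w: successors {x}; q ∨ p there: x:T. ✓
x: successors {y}; q ∨ p there: y:T. ✓
y: successors {s, w}; q ∨ p there: s:T, w:T. ✓
Satisfying worlds: {s, v, w, x, y}.
So □(q ∨ p) fails at the other 2 worlds.

2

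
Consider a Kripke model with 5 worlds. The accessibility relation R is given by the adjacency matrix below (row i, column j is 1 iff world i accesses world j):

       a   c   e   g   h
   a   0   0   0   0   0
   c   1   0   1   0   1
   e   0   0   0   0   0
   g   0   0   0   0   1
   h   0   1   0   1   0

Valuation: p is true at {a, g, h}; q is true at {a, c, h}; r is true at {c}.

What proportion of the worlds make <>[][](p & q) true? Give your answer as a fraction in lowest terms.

a: no successors, so <>[][](p & q) fails. ✗
c: successors {a, e, h}; [][](p & q) there: a:T, e:T, h:F. ✓
e: no successors, so <>[][](p & q) fails. ✗
g: successors {h}; [][](p & q) there: h:F. ✗
h: successors {c, g}; [][](p & q) there: c:F, g:F. ✗
That's 1 of 5 worlds, so 1/5.

1/5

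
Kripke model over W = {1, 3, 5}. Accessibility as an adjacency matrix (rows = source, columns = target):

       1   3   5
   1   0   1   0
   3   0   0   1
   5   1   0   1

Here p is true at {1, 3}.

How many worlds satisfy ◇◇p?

1: successors {3}; ◇p there: 3:F. ✗
3: successors {5}; ◇p there: 5:T. ✓
5: successors {1, 5}; ◇p there: 1:T, 5:T. ✓
Satisfying worlds: {3, 5}.

2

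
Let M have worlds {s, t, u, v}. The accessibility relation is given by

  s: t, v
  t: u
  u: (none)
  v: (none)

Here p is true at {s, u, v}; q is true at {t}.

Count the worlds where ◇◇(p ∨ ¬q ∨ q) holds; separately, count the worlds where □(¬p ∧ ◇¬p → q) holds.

For ◇◇(p ∨ ¬q ∨ q):
s: successors {t, v}; ◇(p ∨ ¬q ∨ q) there: t:T, v:F. ✓
t: successors {u}; ◇(p ∨ ¬q ∨ q) there: u:F. ✗
u: no successors, so ◇◇(p ∨ ¬q ∨ q) fails. ✗
v: no successors, so ◇◇(p ∨ ¬q ∨ q) fails. ✗
— 1 world.
For □(¬p ∧ ◇¬p → q):
s: successors {t, v}; ¬p ∧ ◇¬p → q there: t:T, v:T. ✓
t: successors {u}; ¬p ∧ ◇¬p → q there: u:T. ✓
u: no successors, so □(¬p ∧ ◇¬p → q) holds vacuously. ✓
v: no successors, so □(¬p ∧ ◇¬p → q) holds vacuously. ✓
— 4 worlds.

1 and 4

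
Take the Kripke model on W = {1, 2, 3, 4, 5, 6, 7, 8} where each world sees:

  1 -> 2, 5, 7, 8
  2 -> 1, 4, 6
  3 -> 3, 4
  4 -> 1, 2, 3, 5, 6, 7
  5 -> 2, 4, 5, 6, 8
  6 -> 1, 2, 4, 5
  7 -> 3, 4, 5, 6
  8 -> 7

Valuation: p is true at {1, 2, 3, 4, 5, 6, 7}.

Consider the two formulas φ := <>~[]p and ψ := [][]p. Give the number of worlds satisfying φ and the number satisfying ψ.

For <>~[]p:
1: successors {2, 5, 7, 8}; ~[]p there: 2:F, 5:T, 7:F, 8:F. ✓
2: successors {1, 4, 6}; ~[]p there: 1:T, 4:F, 6:F. ✓
3: successors {3, 4}; ~[]p there: 3:F, 4:F. ✗
4: successors {1, 2, 3, 5, 6, 7}; ~[]p there: 1:T, 2:F, 3:F, 5:T, 6:F, 7:F. ✓
5: successors {2, 4, 5, 6, 8}; ~[]p there: 2:F, 4:F, 5:T, 6:F, 8:F. ✓
6: successors {1, 2, 4, 5}; ~[]p there: 1:T, 2:F, 4:F, 5:T. ✓
7: successors {3, 4, 5, 6}; ~[]p there: 3:F, 4:F, 5:T, 6:F. ✓
8: successors {7}; ~[]p there: 7:F. ✗
— 6 worlds.
For [][]p:
1: successors {2, 5, 7, 8}; []p there: 2:T, 5:F, 7:T, 8:T. ✗
2: successors {1, 4, 6}; []p there: 1:F, 4:T, 6:T. ✗
3: successors {3, 4}; []p there: 3:T, 4:T. ✓
4: successors {1, 2, 3, 5, 6, 7}; []p there: 1:F, 2:T, 3:T, 5:F, 6:T, 7:T. ✗
5: successors {2, 4, 5, 6, 8}; []p there: 2:T, 4:T, 5:F, 6:T, 8:T. ✗
6: successors {1, 2, 4, 5}; []p there: 1:F, 2:T, 4:T, 5:F. ✗
7: successors {3, 4, 5, 6}; []p there: 3:T, 4:T, 5:F, 6:T. ✗
8: successors {7}; []p there: 7:T. ✓
— 2 worlds.

6 and 2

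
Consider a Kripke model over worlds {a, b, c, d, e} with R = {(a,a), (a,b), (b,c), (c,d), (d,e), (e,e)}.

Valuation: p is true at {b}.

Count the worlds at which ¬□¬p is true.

1

a: □¬p is F. ✓
b: □¬p is T. ✗
c: □¬p is T. ✗
d: □¬p is T. ✗
e: □¬p is T. ✗
Satisfying worlds: {a}.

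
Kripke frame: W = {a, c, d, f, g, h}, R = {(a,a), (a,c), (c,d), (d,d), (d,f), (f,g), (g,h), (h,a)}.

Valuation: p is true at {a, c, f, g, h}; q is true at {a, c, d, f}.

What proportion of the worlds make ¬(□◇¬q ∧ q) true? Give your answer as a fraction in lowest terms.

5/6

a: □◇¬q ∧ q is F. ✓
c: □◇¬q ∧ q is F. ✓
d: □◇¬q ∧ q is F. ✓
f: □◇¬q ∧ q is T. ✗
g: □◇¬q ∧ q is F. ✓
h: □◇¬q ∧ q is F. ✓
That's 5 of 6 worlds, so 5/6.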